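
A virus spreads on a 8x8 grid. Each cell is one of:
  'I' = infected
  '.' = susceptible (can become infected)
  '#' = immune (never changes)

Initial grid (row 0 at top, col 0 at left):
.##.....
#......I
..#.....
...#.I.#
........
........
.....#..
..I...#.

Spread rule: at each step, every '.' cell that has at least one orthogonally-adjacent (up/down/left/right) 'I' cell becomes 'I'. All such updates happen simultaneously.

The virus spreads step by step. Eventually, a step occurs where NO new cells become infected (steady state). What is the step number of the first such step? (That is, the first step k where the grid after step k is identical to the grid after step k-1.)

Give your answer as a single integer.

Step 0 (initial): 3 infected
Step 1: +10 new -> 13 infected
Step 2: +12 new -> 25 infected
Step 3: +13 new -> 38 infected
Step 4: +7 new -> 45 infected
Step 5: +5 new -> 50 infected
Step 6: +4 new -> 54 infected
Step 7: +1 new -> 55 infected
Step 8: +0 new -> 55 infected

Answer: 8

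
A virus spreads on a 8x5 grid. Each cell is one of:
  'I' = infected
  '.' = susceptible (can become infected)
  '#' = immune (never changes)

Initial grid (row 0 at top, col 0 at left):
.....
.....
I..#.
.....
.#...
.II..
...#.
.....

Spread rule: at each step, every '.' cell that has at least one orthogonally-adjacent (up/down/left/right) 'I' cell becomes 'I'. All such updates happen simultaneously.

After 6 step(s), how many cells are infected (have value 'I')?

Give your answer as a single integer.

Answer: 37

Derivation:
Step 0 (initial): 3 infected
Step 1: +8 new -> 11 infected
Step 2: +11 new -> 22 infected
Step 3: +7 new -> 29 infected
Step 4: +4 new -> 33 infected
Step 5: +3 new -> 36 infected
Step 6: +1 new -> 37 infected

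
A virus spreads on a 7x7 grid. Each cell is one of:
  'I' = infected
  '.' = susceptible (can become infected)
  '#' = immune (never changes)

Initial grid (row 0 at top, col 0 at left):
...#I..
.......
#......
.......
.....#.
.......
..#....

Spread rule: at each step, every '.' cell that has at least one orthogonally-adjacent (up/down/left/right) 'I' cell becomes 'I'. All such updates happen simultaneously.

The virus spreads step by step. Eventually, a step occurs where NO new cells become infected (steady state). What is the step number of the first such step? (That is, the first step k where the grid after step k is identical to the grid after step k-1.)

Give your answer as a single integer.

Step 0 (initial): 1 infected
Step 1: +2 new -> 3 infected
Step 2: +4 new -> 7 infected
Step 3: +5 new -> 12 infected
Step 4: +7 new -> 19 infected
Step 5: +7 new -> 26 infected
Step 6: +7 new -> 33 infected
Step 7: +6 new -> 39 infected
Step 8: +3 new -> 42 infected
Step 9: +2 new -> 44 infected
Step 10: +1 new -> 45 infected
Step 11: +0 new -> 45 infected

Answer: 11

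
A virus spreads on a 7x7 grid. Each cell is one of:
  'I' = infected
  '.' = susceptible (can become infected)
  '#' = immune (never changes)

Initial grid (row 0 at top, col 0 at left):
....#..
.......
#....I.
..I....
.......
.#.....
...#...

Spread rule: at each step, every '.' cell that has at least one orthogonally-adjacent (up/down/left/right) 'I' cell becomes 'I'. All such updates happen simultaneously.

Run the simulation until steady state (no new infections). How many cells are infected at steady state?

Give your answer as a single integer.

Step 0 (initial): 2 infected
Step 1: +8 new -> 10 infected
Step 2: +13 new -> 23 infected
Step 3: +10 new -> 33 infected
Step 4: +8 new -> 41 infected
Step 5: +4 new -> 45 infected
Step 6: +0 new -> 45 infected

Answer: 45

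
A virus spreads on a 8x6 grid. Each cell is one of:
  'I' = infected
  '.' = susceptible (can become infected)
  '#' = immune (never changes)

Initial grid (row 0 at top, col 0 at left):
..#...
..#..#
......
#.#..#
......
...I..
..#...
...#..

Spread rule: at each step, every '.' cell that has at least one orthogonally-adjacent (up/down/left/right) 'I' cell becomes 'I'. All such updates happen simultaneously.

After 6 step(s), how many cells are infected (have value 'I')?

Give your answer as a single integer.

Answer: 36

Derivation:
Step 0 (initial): 1 infected
Step 1: +4 new -> 5 infected
Step 2: +6 new -> 11 infected
Step 3: +8 new -> 19 infected
Step 4: +8 new -> 27 infected
Step 5: +6 new -> 33 infected
Step 6: +3 new -> 36 infected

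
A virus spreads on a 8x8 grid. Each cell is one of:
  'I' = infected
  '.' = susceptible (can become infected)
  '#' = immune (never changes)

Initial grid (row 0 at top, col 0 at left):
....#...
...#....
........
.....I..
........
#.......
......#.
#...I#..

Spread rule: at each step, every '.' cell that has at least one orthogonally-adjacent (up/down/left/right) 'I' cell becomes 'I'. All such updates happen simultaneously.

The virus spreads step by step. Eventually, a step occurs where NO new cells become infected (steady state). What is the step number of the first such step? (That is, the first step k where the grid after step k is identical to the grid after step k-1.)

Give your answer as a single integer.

Answer: 9

Derivation:
Step 0 (initial): 2 infected
Step 1: +6 new -> 8 infected
Step 2: +12 new -> 20 infected
Step 3: +12 new -> 32 infected
Step 4: +8 new -> 40 infected
Step 5: +8 new -> 48 infected
Step 6: +5 new -> 53 infected
Step 7: +4 new -> 57 infected
Step 8: +1 new -> 58 infected
Step 9: +0 new -> 58 infected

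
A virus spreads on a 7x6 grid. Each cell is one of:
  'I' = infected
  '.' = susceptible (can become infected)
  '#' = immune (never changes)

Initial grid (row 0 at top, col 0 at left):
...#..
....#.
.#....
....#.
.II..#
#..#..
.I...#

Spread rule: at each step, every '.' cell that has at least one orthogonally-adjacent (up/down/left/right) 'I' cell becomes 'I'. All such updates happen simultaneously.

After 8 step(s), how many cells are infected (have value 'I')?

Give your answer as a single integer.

Answer: 34

Derivation:
Step 0 (initial): 3 infected
Step 1: +8 new -> 11 infected
Step 2: +5 new -> 16 infected
Step 3: +5 new -> 21 infected
Step 4: +6 new -> 27 infected
Step 5: +3 new -> 30 infected
Step 6: +2 new -> 32 infected
Step 7: +1 new -> 33 infected
Step 8: +1 new -> 34 infected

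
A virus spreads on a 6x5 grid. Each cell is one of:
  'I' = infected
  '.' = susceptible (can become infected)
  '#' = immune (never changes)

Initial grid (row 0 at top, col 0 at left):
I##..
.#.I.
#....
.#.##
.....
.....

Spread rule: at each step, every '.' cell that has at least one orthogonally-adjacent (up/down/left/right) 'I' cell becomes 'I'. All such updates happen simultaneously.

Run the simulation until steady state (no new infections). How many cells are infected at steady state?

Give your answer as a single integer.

Step 0 (initial): 2 infected
Step 1: +5 new -> 7 infected
Step 2: +3 new -> 10 infected
Step 3: +2 new -> 12 infected
Step 4: +1 new -> 13 infected
Step 5: +3 new -> 16 infected
Step 6: +4 new -> 20 infected
Step 7: +3 new -> 23 infected
Step 8: +0 new -> 23 infected

Answer: 23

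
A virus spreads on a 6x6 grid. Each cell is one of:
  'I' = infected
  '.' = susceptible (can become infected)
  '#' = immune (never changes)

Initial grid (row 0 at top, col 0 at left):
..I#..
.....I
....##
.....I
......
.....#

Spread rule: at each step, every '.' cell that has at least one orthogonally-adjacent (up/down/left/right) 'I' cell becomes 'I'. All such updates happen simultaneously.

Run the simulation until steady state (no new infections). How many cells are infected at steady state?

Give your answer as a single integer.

Answer: 32

Derivation:
Step 0 (initial): 3 infected
Step 1: +6 new -> 9 infected
Step 2: +7 new -> 16 infected
Step 3: +6 new -> 22 infected
Step 4: +4 new -> 26 infected
Step 5: +3 new -> 29 infected
Step 6: +2 new -> 31 infected
Step 7: +1 new -> 32 infected
Step 8: +0 new -> 32 infected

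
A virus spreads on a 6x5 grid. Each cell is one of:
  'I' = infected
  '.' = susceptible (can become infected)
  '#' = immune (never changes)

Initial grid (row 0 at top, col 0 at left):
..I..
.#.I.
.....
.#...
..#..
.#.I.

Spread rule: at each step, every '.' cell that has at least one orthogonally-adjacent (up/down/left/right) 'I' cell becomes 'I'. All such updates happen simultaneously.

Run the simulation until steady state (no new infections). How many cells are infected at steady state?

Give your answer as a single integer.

Answer: 26

Derivation:
Step 0 (initial): 3 infected
Step 1: +8 new -> 11 infected
Step 2: +6 new -> 17 infected
Step 3: +4 new -> 21 infected
Step 4: +1 new -> 22 infected
Step 5: +1 new -> 23 infected
Step 6: +1 new -> 24 infected
Step 7: +2 new -> 26 infected
Step 8: +0 new -> 26 infected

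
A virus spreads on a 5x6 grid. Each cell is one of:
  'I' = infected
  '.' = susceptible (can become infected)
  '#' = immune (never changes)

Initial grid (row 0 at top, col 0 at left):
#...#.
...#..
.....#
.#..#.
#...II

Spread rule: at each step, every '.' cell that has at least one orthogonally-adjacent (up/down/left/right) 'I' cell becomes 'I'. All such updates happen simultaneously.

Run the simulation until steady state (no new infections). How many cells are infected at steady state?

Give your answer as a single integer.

Answer: 23

Derivation:
Step 0 (initial): 2 infected
Step 1: +2 new -> 4 infected
Step 2: +2 new -> 6 infected
Step 3: +3 new -> 9 infected
Step 4: +2 new -> 11 infected
Step 5: +3 new -> 14 infected
Step 6: +4 new -> 18 infected
Step 7: +5 new -> 23 infected
Step 8: +0 new -> 23 infected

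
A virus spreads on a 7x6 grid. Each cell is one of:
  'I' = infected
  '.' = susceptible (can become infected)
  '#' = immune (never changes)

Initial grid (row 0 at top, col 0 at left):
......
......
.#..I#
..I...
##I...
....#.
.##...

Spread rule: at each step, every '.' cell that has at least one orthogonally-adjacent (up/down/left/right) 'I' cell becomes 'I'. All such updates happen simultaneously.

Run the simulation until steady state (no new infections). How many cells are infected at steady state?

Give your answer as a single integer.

Step 0 (initial): 3 infected
Step 1: +8 new -> 11 infected
Step 2: +9 new -> 20 infected
Step 3: +8 new -> 28 infected
Step 4: +5 new -> 33 infected
Step 5: +2 new -> 35 infected
Step 6: +0 new -> 35 infected

Answer: 35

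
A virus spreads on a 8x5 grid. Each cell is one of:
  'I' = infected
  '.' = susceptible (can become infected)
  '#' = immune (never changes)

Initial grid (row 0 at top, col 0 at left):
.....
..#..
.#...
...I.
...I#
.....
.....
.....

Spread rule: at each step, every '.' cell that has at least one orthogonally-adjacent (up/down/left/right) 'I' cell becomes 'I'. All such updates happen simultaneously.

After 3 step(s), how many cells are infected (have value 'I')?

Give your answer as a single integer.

Answer: 23

Derivation:
Step 0 (initial): 2 infected
Step 1: +5 new -> 7 infected
Step 2: +8 new -> 15 infected
Step 3: +8 new -> 23 infected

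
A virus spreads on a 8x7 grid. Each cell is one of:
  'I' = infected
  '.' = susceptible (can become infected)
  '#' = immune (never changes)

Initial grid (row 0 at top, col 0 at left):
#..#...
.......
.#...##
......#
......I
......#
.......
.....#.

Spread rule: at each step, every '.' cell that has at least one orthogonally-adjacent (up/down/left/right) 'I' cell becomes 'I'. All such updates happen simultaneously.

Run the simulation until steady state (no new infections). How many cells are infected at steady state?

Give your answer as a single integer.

Step 0 (initial): 1 infected
Step 1: +1 new -> 2 infected
Step 2: +3 new -> 5 infected
Step 3: +4 new -> 9 infected
Step 4: +6 new -> 15 infected
Step 5: +8 new -> 23 infected
Step 6: +9 new -> 32 infected
Step 7: +7 new -> 39 infected
Step 8: +6 new -> 45 infected
Step 9: +3 new -> 48 infected
Step 10: +0 new -> 48 infected

Answer: 48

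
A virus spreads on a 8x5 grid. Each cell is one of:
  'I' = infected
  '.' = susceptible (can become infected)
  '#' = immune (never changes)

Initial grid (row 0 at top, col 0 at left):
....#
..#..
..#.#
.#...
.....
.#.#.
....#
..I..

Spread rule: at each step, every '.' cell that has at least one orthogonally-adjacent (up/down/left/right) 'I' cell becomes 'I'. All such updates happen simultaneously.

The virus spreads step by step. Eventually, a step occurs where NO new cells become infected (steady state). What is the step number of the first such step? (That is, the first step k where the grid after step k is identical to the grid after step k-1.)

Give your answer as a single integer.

Step 0 (initial): 1 infected
Step 1: +3 new -> 4 infected
Step 2: +5 new -> 9 infected
Step 3: +2 new -> 11 infected
Step 4: +4 new -> 15 infected
Step 5: +3 new -> 18 infected
Step 6: +4 new -> 22 infected
Step 7: +2 new -> 24 infected
Step 8: +4 new -> 28 infected
Step 9: +3 new -> 31 infected
Step 10: +1 new -> 32 infected
Step 11: +0 new -> 32 infected

Answer: 11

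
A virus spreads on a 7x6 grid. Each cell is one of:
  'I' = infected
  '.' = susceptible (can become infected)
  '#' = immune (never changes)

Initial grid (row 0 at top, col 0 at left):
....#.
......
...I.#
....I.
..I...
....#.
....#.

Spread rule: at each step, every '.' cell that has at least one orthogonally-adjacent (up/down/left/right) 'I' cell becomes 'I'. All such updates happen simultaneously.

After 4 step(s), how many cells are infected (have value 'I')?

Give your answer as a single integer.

Answer: 37

Derivation:
Step 0 (initial): 3 infected
Step 1: +10 new -> 13 infected
Step 2: +10 new -> 23 infected
Step 3: +9 new -> 32 infected
Step 4: +5 new -> 37 infected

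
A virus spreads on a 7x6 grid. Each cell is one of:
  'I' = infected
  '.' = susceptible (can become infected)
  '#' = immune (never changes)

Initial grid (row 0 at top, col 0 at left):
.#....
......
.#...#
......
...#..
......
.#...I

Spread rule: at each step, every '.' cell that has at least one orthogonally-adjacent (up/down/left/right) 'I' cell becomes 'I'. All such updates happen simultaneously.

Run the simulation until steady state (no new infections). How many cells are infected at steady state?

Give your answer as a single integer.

Answer: 37

Derivation:
Step 0 (initial): 1 infected
Step 1: +2 new -> 3 infected
Step 2: +3 new -> 6 infected
Step 3: +4 new -> 10 infected
Step 4: +2 new -> 12 infected
Step 5: +4 new -> 16 infected
Step 6: +5 new -> 21 infected
Step 7: +7 new -> 28 infected
Step 8: +4 new -> 32 infected
Step 9: +3 new -> 35 infected
Step 10: +1 new -> 36 infected
Step 11: +1 new -> 37 infected
Step 12: +0 new -> 37 infected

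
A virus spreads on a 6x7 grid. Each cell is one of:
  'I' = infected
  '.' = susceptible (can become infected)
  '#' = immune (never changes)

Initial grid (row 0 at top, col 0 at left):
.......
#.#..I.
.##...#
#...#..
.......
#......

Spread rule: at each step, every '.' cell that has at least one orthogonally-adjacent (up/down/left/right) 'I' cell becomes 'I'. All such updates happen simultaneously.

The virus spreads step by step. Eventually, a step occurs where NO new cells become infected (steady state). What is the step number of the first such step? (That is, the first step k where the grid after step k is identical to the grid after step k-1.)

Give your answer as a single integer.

Answer: 9

Derivation:
Step 0 (initial): 1 infected
Step 1: +4 new -> 5 infected
Step 2: +5 new -> 10 infected
Step 3: +4 new -> 14 infected
Step 4: +5 new -> 19 infected
Step 5: +5 new -> 24 infected
Step 6: +5 new -> 29 infected
Step 7: +2 new -> 31 infected
Step 8: +2 new -> 33 infected
Step 9: +0 new -> 33 infected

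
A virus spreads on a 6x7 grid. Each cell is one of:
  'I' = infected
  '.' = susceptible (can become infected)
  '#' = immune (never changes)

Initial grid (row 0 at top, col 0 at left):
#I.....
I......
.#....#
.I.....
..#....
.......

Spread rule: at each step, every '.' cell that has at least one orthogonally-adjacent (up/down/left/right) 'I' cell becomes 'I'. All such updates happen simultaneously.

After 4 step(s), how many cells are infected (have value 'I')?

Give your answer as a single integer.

Answer: 28

Derivation:
Step 0 (initial): 3 infected
Step 1: +6 new -> 9 infected
Step 2: +6 new -> 15 infected
Step 3: +7 new -> 22 infected
Step 4: +6 new -> 28 infected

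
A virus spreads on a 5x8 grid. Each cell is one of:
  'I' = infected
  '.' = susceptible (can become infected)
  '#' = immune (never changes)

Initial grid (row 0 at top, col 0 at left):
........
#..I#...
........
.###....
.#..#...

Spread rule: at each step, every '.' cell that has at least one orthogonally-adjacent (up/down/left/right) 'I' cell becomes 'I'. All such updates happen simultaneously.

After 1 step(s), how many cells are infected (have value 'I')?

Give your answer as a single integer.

Answer: 4

Derivation:
Step 0 (initial): 1 infected
Step 1: +3 new -> 4 infected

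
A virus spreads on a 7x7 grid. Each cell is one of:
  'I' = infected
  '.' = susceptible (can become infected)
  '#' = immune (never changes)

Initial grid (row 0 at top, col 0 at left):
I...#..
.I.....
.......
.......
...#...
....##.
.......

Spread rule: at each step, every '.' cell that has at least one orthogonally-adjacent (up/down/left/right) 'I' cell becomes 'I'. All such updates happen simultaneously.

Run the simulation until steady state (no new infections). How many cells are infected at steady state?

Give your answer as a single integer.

Answer: 45

Derivation:
Step 0 (initial): 2 infected
Step 1: +4 new -> 6 infected
Step 2: +5 new -> 11 infected
Step 3: +6 new -> 17 infected
Step 4: +6 new -> 23 infected
Step 5: +7 new -> 30 infected
Step 6: +7 new -> 37 infected
Step 7: +3 new -> 40 infected
Step 8: +2 new -> 42 infected
Step 9: +2 new -> 44 infected
Step 10: +1 new -> 45 infected
Step 11: +0 new -> 45 infected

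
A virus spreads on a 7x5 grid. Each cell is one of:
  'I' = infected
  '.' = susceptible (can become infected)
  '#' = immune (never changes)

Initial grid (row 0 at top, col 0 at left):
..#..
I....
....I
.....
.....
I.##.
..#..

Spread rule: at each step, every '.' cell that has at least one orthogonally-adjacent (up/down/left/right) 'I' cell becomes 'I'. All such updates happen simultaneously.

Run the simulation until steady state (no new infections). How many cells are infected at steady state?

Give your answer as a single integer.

Step 0 (initial): 3 infected
Step 1: +9 new -> 12 infected
Step 2: +11 new -> 23 infected
Step 3: +6 new -> 29 infected
Step 4: +1 new -> 30 infected
Step 5: +1 new -> 31 infected
Step 6: +0 new -> 31 infected

Answer: 31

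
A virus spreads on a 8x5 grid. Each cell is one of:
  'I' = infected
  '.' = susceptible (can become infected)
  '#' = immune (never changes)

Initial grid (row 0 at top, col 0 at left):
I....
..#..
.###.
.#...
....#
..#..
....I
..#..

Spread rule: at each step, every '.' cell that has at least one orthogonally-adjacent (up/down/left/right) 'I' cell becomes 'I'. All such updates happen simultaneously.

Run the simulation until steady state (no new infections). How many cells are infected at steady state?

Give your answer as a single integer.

Step 0 (initial): 2 infected
Step 1: +5 new -> 7 infected
Step 2: +6 new -> 13 infected
Step 3: +4 new -> 17 infected
Step 4: +8 new -> 25 infected
Step 5: +6 new -> 31 infected
Step 6: +1 new -> 32 infected
Step 7: +0 new -> 32 infected

Answer: 32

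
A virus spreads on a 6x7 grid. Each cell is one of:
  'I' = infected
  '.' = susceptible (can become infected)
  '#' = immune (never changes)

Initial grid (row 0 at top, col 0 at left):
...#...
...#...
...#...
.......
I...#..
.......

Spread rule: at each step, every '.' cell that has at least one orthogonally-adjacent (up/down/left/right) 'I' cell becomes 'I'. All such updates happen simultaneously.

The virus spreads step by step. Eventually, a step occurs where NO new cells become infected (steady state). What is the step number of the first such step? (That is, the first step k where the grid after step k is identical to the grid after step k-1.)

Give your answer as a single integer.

Answer: 11

Derivation:
Step 0 (initial): 1 infected
Step 1: +3 new -> 4 infected
Step 2: +4 new -> 8 infected
Step 3: +5 new -> 13 infected
Step 4: +5 new -> 18 infected
Step 5: +4 new -> 22 infected
Step 6: +4 new -> 26 infected
Step 7: +5 new -> 31 infected
Step 8: +4 new -> 35 infected
Step 9: +2 new -> 37 infected
Step 10: +1 new -> 38 infected
Step 11: +0 new -> 38 infected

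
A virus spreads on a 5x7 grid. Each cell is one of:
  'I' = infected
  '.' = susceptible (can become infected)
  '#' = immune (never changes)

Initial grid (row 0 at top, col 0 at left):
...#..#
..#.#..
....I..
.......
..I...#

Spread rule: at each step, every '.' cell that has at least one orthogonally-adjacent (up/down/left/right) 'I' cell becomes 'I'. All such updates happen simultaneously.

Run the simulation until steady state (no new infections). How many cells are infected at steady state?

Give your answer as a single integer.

Answer: 30

Derivation:
Step 0 (initial): 2 infected
Step 1: +6 new -> 8 infected
Step 2: +9 new -> 17 infected
Step 3: +6 new -> 23 infected
Step 4: +3 new -> 26 infected
Step 5: +2 new -> 28 infected
Step 6: +2 new -> 30 infected
Step 7: +0 new -> 30 infected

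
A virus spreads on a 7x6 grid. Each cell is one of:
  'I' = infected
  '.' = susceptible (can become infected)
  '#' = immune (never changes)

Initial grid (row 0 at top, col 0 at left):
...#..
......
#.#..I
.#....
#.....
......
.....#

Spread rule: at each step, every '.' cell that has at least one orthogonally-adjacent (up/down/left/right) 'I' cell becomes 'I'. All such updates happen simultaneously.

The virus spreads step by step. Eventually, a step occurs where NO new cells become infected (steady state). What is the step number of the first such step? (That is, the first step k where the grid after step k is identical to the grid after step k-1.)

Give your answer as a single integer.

Step 0 (initial): 1 infected
Step 1: +3 new -> 4 infected
Step 2: +5 new -> 9 infected
Step 3: +5 new -> 14 infected
Step 4: +4 new -> 18 infected
Step 5: +5 new -> 23 infected
Step 6: +6 new -> 29 infected
Step 7: +3 new -> 32 infected
Step 8: +2 new -> 34 infected
Step 9: +1 new -> 35 infected
Step 10: +0 new -> 35 infected

Answer: 10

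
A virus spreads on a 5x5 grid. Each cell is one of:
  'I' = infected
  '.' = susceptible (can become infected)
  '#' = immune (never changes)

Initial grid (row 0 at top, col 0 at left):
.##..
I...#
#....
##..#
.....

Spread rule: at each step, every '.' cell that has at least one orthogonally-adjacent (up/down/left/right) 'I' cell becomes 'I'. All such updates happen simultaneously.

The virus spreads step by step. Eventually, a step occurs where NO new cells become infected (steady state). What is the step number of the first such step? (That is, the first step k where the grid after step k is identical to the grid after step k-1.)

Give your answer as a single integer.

Answer: 8

Derivation:
Step 0 (initial): 1 infected
Step 1: +2 new -> 3 infected
Step 2: +2 new -> 5 infected
Step 3: +2 new -> 7 infected
Step 4: +3 new -> 10 infected
Step 5: +4 new -> 14 infected
Step 6: +2 new -> 16 infected
Step 7: +2 new -> 18 infected
Step 8: +0 new -> 18 infected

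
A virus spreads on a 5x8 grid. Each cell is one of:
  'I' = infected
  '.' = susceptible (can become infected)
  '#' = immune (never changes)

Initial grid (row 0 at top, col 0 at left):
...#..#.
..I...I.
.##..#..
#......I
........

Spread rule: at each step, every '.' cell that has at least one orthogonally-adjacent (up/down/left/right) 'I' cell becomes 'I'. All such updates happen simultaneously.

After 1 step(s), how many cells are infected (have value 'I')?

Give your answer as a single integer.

Step 0 (initial): 3 infected
Step 1: +9 new -> 12 infected

Answer: 12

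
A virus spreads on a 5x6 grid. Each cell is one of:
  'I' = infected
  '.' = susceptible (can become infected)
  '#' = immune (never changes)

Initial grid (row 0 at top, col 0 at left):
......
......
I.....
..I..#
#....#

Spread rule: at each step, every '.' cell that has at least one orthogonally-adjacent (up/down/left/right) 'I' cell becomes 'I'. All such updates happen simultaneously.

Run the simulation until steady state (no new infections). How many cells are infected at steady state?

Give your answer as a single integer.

Answer: 27

Derivation:
Step 0 (initial): 2 infected
Step 1: +7 new -> 9 infected
Step 2: +7 new -> 16 infected
Step 3: +5 new -> 21 infected
Step 4: +3 new -> 24 infected
Step 5: +2 new -> 26 infected
Step 6: +1 new -> 27 infected
Step 7: +0 new -> 27 infected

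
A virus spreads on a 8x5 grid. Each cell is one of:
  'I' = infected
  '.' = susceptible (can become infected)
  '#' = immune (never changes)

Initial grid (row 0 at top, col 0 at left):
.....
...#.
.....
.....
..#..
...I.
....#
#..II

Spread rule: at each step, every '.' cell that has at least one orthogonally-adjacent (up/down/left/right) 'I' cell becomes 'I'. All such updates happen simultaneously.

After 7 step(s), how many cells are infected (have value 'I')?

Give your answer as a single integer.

Step 0 (initial): 3 infected
Step 1: +5 new -> 8 infected
Step 2: +5 new -> 13 infected
Step 3: +6 new -> 19 infected
Step 4: +5 new -> 24 infected
Step 5: +4 new -> 28 infected
Step 6: +4 new -> 32 infected
Step 7: +3 new -> 35 infected

Answer: 35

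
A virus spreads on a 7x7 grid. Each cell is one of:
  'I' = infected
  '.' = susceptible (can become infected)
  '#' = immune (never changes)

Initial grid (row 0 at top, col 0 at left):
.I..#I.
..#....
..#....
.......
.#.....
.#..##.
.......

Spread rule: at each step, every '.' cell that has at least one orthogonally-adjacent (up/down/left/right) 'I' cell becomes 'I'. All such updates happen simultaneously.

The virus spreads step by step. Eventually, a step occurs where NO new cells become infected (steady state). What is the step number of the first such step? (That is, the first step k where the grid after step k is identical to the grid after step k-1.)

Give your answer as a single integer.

Step 0 (initial): 2 infected
Step 1: +5 new -> 7 infected
Step 2: +6 new -> 13 infected
Step 3: +6 new -> 19 infected
Step 4: +6 new -> 25 infected
Step 5: +5 new -> 30 infected
Step 6: +4 new -> 34 infected
Step 7: +4 new -> 38 infected
Step 8: +3 new -> 41 infected
Step 9: +1 new -> 42 infected
Step 10: +0 new -> 42 infected

Answer: 10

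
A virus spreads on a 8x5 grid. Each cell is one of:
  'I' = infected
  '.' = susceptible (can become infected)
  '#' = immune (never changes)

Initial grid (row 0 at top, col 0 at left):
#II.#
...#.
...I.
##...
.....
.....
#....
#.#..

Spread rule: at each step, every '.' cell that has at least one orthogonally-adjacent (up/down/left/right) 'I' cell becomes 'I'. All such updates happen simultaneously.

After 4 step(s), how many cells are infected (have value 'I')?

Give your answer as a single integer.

Answer: 23

Derivation:
Step 0 (initial): 3 infected
Step 1: +6 new -> 9 infected
Step 2: +6 new -> 15 infected
Step 3: +4 new -> 19 infected
Step 4: +4 new -> 23 infected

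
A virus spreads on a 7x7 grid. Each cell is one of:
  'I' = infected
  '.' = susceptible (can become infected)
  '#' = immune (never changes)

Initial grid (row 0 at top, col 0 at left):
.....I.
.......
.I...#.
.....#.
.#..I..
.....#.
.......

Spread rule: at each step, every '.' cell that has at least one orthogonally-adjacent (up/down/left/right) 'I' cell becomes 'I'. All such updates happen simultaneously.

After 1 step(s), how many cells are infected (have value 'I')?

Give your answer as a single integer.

Step 0 (initial): 3 infected
Step 1: +11 new -> 14 infected

Answer: 14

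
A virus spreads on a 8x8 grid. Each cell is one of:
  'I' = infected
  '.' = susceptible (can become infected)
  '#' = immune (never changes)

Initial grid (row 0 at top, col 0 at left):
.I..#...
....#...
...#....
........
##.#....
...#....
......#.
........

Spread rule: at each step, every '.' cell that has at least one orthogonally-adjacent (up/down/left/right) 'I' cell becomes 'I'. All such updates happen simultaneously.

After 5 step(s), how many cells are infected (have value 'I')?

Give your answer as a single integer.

Step 0 (initial): 1 infected
Step 1: +3 new -> 4 infected
Step 2: +4 new -> 8 infected
Step 3: +4 new -> 12 infected
Step 4: +2 new -> 14 infected
Step 5: +2 new -> 16 infected

Answer: 16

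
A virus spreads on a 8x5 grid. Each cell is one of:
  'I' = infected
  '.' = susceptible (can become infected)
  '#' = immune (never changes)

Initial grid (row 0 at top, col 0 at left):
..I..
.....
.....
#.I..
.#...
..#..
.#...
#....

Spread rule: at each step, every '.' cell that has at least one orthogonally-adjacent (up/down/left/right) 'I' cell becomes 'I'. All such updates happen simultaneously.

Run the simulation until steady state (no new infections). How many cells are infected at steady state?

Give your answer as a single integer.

Step 0 (initial): 2 infected
Step 1: +7 new -> 9 infected
Step 2: +8 new -> 17 infected
Step 3: +6 new -> 23 infected
Step 4: +2 new -> 25 infected
Step 5: +3 new -> 28 infected
Step 6: +2 new -> 30 infected
Step 7: +1 new -> 31 infected
Step 8: +0 new -> 31 infected

Answer: 31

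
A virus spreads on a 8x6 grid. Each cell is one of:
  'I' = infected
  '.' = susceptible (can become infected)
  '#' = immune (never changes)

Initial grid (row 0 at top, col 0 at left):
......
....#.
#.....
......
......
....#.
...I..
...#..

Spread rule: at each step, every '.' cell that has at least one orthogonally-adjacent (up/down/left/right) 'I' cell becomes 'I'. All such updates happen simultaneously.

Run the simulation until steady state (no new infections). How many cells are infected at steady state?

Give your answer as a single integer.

Step 0 (initial): 1 infected
Step 1: +3 new -> 4 infected
Step 2: +6 new -> 10 infected
Step 3: +8 new -> 18 infected
Step 4: +7 new -> 25 infected
Step 5: +6 new -> 31 infected
Step 6: +5 new -> 36 infected
Step 7: +4 new -> 40 infected
Step 8: +3 new -> 43 infected
Step 9: +1 new -> 44 infected
Step 10: +0 new -> 44 infected

Answer: 44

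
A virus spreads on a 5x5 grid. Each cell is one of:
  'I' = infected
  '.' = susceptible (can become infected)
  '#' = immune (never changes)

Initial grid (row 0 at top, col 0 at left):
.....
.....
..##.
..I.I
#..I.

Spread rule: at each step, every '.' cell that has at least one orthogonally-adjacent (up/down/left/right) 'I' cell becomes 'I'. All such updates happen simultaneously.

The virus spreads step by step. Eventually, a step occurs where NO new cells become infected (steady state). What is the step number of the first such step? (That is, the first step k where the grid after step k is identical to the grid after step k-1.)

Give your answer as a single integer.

Step 0 (initial): 3 infected
Step 1: +5 new -> 8 infected
Step 2: +4 new -> 12 infected
Step 3: +4 new -> 16 infected
Step 4: +4 new -> 20 infected
Step 5: +2 new -> 22 infected
Step 6: +0 new -> 22 infected

Answer: 6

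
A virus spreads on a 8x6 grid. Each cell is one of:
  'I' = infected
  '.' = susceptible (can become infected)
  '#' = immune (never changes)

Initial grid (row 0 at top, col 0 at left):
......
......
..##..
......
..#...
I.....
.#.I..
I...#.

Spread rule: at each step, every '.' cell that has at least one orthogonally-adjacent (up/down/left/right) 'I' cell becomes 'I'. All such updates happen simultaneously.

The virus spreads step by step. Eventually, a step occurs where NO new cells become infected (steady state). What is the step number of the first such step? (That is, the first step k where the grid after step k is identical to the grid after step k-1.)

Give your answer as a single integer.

Answer: 9

Derivation:
Step 0 (initial): 3 infected
Step 1: +8 new -> 11 infected
Step 2: +7 new -> 18 infected
Step 3: +6 new -> 24 infected
Step 4: +5 new -> 29 infected
Step 5: +4 new -> 33 infected
Step 6: +4 new -> 37 infected
Step 7: +4 new -> 41 infected
Step 8: +2 new -> 43 infected
Step 9: +0 new -> 43 infected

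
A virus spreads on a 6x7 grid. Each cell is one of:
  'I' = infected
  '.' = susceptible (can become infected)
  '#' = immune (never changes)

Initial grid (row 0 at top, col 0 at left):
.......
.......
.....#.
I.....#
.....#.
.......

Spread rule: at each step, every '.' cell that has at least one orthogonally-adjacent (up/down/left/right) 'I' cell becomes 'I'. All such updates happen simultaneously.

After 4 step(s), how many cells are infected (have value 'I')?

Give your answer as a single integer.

Step 0 (initial): 1 infected
Step 1: +3 new -> 4 infected
Step 2: +5 new -> 9 infected
Step 3: +6 new -> 15 infected
Step 4: +6 new -> 21 infected

Answer: 21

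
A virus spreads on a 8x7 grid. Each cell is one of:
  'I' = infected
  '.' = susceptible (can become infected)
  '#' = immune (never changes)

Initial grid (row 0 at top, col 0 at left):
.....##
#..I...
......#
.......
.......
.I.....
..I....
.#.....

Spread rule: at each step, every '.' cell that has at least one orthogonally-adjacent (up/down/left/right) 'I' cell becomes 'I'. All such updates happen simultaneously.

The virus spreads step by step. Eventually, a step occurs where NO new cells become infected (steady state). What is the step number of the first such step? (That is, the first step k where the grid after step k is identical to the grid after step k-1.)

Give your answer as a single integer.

Answer: 7

Derivation:
Step 0 (initial): 3 infected
Step 1: +10 new -> 13 infected
Step 2: +14 new -> 27 infected
Step 3: +12 new -> 39 infected
Step 4: +7 new -> 46 infected
Step 5: +4 new -> 50 infected
Step 6: +1 new -> 51 infected
Step 7: +0 new -> 51 infected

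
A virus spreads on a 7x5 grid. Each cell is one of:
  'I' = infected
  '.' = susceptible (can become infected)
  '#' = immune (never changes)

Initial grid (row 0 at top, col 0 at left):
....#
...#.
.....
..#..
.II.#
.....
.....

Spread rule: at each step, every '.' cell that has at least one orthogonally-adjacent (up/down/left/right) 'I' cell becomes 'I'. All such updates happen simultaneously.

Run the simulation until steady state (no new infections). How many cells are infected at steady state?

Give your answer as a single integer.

Answer: 31

Derivation:
Step 0 (initial): 2 infected
Step 1: +5 new -> 7 infected
Step 2: +7 new -> 14 infected
Step 3: +8 new -> 22 infected
Step 4: +5 new -> 27 infected
Step 5: +3 new -> 30 infected
Step 6: +1 new -> 31 infected
Step 7: +0 new -> 31 infected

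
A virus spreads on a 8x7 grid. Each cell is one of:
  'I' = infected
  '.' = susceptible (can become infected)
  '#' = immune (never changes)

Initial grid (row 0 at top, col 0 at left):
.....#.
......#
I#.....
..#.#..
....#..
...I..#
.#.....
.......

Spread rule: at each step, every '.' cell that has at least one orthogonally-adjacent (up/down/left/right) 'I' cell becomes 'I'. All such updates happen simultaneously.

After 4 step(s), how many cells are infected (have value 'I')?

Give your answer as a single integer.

Step 0 (initial): 2 infected
Step 1: +6 new -> 8 infected
Step 2: +11 new -> 19 infected
Step 3: +9 new -> 28 infected
Step 4: +10 new -> 38 infected

Answer: 38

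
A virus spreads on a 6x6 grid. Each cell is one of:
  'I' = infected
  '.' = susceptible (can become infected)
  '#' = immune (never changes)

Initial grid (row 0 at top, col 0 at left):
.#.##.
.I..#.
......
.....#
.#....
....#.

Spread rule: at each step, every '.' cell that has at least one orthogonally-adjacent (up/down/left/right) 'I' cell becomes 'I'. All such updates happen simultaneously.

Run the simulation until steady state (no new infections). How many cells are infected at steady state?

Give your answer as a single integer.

Step 0 (initial): 1 infected
Step 1: +3 new -> 4 infected
Step 2: +6 new -> 10 infected
Step 3: +3 new -> 13 infected
Step 4: +4 new -> 17 infected
Step 5: +5 new -> 22 infected
Step 6: +4 new -> 26 infected
Step 7: +2 new -> 28 infected
Step 8: +1 new -> 29 infected
Step 9: +0 new -> 29 infected

Answer: 29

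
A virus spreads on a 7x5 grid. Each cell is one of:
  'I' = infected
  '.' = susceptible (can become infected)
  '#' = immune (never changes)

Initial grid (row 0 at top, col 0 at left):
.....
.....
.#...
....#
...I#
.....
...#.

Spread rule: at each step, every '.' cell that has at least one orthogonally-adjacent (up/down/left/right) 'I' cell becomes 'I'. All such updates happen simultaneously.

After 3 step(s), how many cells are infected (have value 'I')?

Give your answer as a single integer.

Step 0 (initial): 1 infected
Step 1: +3 new -> 4 infected
Step 2: +5 new -> 9 infected
Step 3: +8 new -> 17 infected

Answer: 17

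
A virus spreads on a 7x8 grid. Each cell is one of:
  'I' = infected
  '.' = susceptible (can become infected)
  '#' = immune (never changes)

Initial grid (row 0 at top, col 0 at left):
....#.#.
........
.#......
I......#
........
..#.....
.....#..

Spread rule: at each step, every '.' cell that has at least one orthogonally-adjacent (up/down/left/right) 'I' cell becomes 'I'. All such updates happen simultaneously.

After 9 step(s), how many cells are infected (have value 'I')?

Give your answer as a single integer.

Step 0 (initial): 1 infected
Step 1: +3 new -> 4 infected
Step 2: +4 new -> 8 infected
Step 3: +7 new -> 15 infected
Step 4: +6 new -> 21 infected
Step 5: +7 new -> 28 infected
Step 6: +7 new -> 35 infected
Step 7: +5 new -> 40 infected
Step 8: +5 new -> 45 infected
Step 9: +3 new -> 48 infected

Answer: 48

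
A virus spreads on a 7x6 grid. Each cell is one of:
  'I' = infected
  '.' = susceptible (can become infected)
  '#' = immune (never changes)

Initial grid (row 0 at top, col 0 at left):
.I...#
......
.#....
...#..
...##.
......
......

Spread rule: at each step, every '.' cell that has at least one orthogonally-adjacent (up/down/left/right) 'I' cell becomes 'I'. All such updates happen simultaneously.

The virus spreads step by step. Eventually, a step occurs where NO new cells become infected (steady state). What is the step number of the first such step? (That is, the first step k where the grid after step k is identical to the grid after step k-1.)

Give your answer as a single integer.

Step 0 (initial): 1 infected
Step 1: +3 new -> 4 infected
Step 2: +3 new -> 7 infected
Step 3: +4 new -> 11 infected
Step 4: +4 new -> 15 infected
Step 5: +5 new -> 20 infected
Step 6: +5 new -> 25 infected
Step 7: +5 new -> 30 infected
Step 8: +4 new -> 34 infected
Step 9: +2 new -> 36 infected
Step 10: +1 new -> 37 infected
Step 11: +0 new -> 37 infected

Answer: 11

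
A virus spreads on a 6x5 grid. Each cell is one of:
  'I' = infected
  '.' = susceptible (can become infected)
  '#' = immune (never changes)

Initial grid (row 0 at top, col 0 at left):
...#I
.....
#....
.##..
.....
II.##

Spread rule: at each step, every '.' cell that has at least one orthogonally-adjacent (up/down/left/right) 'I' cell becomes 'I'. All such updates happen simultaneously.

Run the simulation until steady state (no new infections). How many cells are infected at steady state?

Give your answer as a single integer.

Step 0 (initial): 3 infected
Step 1: +4 new -> 7 infected
Step 2: +4 new -> 11 infected
Step 3: +4 new -> 15 infected
Step 4: +5 new -> 20 infected
Step 5: +3 new -> 23 infected
Step 6: +1 new -> 24 infected
Step 7: +0 new -> 24 infected

Answer: 24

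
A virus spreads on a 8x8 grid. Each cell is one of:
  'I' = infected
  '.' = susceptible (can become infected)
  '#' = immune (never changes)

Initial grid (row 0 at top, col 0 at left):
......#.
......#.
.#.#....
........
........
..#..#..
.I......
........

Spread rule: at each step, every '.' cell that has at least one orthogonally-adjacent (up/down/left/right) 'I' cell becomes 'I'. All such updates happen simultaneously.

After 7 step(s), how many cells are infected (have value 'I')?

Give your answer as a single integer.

Answer: 44

Derivation:
Step 0 (initial): 1 infected
Step 1: +4 new -> 5 infected
Step 2: +5 new -> 10 infected
Step 3: +6 new -> 16 infected
Step 4: +6 new -> 22 infected
Step 5: +6 new -> 28 infected
Step 6: +7 new -> 35 infected
Step 7: +9 new -> 44 infected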